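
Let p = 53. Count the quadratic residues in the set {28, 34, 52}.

(28/53) = +1 → QR.
(34/53) = -1 → non-residue.
(52/53) = +1 → QR.
Total quadratic residues among the 3: 2.

2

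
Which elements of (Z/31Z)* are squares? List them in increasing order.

Square k = 1,…,15 (k and 31−k give the same square):
1²=1, 2²=4, 3²=9, 4²=16, 5²=25, 6²≡5, 7²≡18, 8²≡2, 9²≡19, 10²≡7, 11²≡28, 12²≡20, 13²≡14, 14²≡10, 15²≡8 (mod 31).
So the quadratic residues mod 31 are {1, 2, 4, 5, 7, 8, 9, 10, 14, 16, 18, 19, 20, 25, 28}.

1,2,4,5,7,8,9,10,14,16,18,19,20,25,28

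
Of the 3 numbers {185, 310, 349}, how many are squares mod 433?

1

(185/433) = -1 → non-residue.
(310/433) = +1 → QR.
(349/433) = -1 → non-residue.
Total quadratic residues among the 3: 1.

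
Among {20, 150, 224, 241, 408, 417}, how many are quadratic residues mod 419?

(20/419) = +1 → QR.
(150/419) = -1 → non-residue.
(224/419) = -1 → non-residue.
(241/419) = -1 → non-residue.
(408/419) = +1 → QR.
(417/419) = +1 → QR.
Total quadratic residues among the 6: 3.

3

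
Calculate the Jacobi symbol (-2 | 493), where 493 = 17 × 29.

-1

First reduce: -2 ≡ 491 (mod 493).
Reciprocity: 491 ≡ 3 and 493 ≡ 1 (mod 4), so (491/493) = +(493/491).
Reduce top mod 491: now compute (2/491).
Pull out 2: since 491 ≡ 3 (mod 8), (2/491) = -1.
Reached (1/491) = 1. Collecting the sign flips along the way, the symbol is -1.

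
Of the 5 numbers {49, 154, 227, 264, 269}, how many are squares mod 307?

4

(49/307) = +1 → QR.
(154/307) = -1 → non-residue.
(227/307) = +1 → QR.
(264/307) = +1 → QR.
(269/307) = +1 → QR.
Total quadratic residues among the 5: 4.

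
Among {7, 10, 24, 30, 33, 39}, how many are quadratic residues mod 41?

3

(7/41) = -1 → non-residue.
(10/41) = +1 → QR.
(24/41) = -1 → non-residue.
(30/41) = -1 → non-residue.
(33/41) = +1 → QR.
(39/41) = +1 → QR.
Total quadratic residues among the 6: 3.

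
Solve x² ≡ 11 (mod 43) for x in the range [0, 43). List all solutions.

21, 22

Since 43 ≡ 3 (mod 4), a square root of 11 is 11^((43+1)/4) = 11^11 mod 43.
Repeated squaring: 11^2≡35, 11^4≡21, 11^8≡11 (mod 43).
11^11 = 11^(8+2+1) ≡ 21 (mod 43).
Check: 21² = 441 ≡ 11 (mod 43). The two roots are 21 and 22.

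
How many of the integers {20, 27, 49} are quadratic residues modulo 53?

1

(20/53) = -1 → non-residue.
(27/53) = -1 → non-residue.
(49/53) = +1 → QR.
Total quadratic residues among the 3: 1.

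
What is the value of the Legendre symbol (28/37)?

1

Euler's criterion: (28/37) ≡ 28^18 (mod 37).
28^2 ≡ 7 (mod 37)
28^4 ≡ 12 (mod 37)
28^8 ≡ 33 (mod 37)
28^16 ≡ 16 (mod 37)
28^18 = 28^(16+2) ≡ 1 (mod 37).
Result is 1, so (28/37) = 1.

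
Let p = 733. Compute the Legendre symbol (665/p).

Euler's criterion: (665/733) ≡ 665^366 (mod 733).
665^2 ≡ 226 (mod 733)
665^4 ≡ 499 (mod 733)
665^8 ≡ 514 (mod 733)
665^16 ≡ 316 (mod 733)
665^32 ≡ 168 (mod 733)
665^64 ≡ 370 (mod 733)
665^128 ≡ 562 (mod 733)
665^256 ≡ 654 (mod 733)
665^366 = 665^(256+64+32+8+4+2) ≡ 1 (mod 733).
Result is 1, so (665/733) = 1.

1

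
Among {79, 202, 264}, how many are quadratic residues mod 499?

0

(79/499) = -1 → non-residue.
(202/499) = -1 → non-residue.
(264/499) = -1 → non-residue.
Total quadratic residues among the 3: 0.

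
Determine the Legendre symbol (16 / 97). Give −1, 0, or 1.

1

Pull out 2^4: since 97 ≡ 1 (mod 8), (2/97) = +1, so (2/97)^4 = +1.
Reached (1/97) = 1. Collecting the sign flips along the way, the symbol is +1.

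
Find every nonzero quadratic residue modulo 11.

Square k = 1,…,5 (k and 11−k give the same square):
1²=1, 2²=4, 3²=9, 4²≡5, 5²≡3 (mod 11).
So the quadratic residues mod 11 are {1, 3, 4, 5, 9}.

1,3,4,5,9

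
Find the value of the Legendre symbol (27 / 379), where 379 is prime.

-1

Reciprocity: 27 ≡ 3 and 379 ≡ 3 (mod 4), so (27/379) = −(379/27).
Reduce top mod 27: now compute (1/27).
Reached (1/27) = 1. Collecting the sign flips along the way, the symbol is -1.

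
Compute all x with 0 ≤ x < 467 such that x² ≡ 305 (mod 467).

Since 467 ≡ 3 (mod 4), a square root of 305 is 305^((467+1)/4) = 305^117 mod 467.
Repeated squaring: 305^2≡92, 305^4≡58, 305^8≡95, 305^16≡152, 305^32≡221, 305^64≡273 (mod 467).
305^117 = 305^(64+32+16+4+1) ≡ 267 (mod 467).
Check: 267² = 71289 ≡ 305 (mod 467). The two roots are 200 and 267.

200, 267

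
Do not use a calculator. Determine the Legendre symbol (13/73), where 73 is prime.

Reciprocity: 13 ≡ 1 and 73 ≡ 1 (mod 4), so (13/73) = +(73/13).
Reduce top mod 13: now compute (8/13).
Pull out 2^3: since 13 ≡ 5 (mod 8), (2/13) = -1, so (2/13)^3 = -1.
Reached (1/13) = 1. Collecting the sign flips along the way, the symbol is -1.

-1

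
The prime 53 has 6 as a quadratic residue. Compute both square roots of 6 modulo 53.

18, 35

53 ≡ 1 (mod 4), so we find a root by search.
Trying successive values, 18² = 324 ≡ 6 (mod 53). The other root is 53 − 18 = 35.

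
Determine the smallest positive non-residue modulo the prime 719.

11

(2/719) = +1, so 2 is a residue.
(3/719) = +1, so 3 is a residue.
(4/719) = +1, so 4 is a residue.
(5/719) = +1, so 5 is a residue.
(6/719) = +1, so 6 is a residue.
(7/719) = +1, so 7 is a residue.
(8/719) = +1, so 8 is a residue.
(9/719) = +1, so 9 is a residue.
(10/719) = +1, so 10 is a residue.
(11/719) = −1, so 11 is the smallest positive non-residue mod 719.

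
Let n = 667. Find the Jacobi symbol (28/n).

-1

Pull out 2^2: since 667 ≡ 3 (mod 8), (2/667) = -1, so (2/667)^2 = +1.
Reciprocity: 7 ≡ 3 and 667 ≡ 3 (mod 4), so (7/667) = −(667/7).
Reduce top mod 7: now compute (2/7).
Pull out 2: since 7 ≡ 7 (mod 8), (2/7) = +1.
Reached (1/7) = 1. Collecting the sign flips along the way, the symbol is -1.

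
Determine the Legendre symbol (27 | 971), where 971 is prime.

1

Reciprocity: 27 ≡ 3 and 971 ≡ 3 (mod 4), so (27/971) = −(971/27).
Reduce top mod 27: now compute (26/27).
Pull out 2: since 27 ≡ 3 (mod 8), (2/27) = -1.
Reciprocity: 13 ≡ 1 and 27 ≡ 3 (mod 4), so (13/27) = +(27/13).
Reduce top mod 13: now compute (1/13).
Reached (1/13) = 1. Collecting the sign flips along the way, the symbol is +1.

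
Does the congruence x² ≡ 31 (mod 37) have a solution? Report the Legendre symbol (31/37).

-1

Euler's criterion: (31/37) ≡ 31^18 (mod 37).
31^2 ≡ 36 (mod 37)
31^4 ≡ 1 (mod 37)
31^8 ≡ 1 (mod 37)
31^16 ≡ 1 (mod 37)
31^18 = 31^(16+2) ≡ 36 (mod 37).
Result is 36 ≡ −1, so (31/37) = −1.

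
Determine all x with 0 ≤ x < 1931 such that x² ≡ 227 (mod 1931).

335, 1596

Since 1931 ≡ 3 (mod 4), a square root of 227 is 227^((1931+1)/4) = 227^483 mod 1931.
Repeated squaring: 227^2≡1323, 227^4≡843, 227^8≡41, 227^16≡1681, 227^32≡708, 227^64≡1135, 227^128≡248, 227^256≡1643 (mod 1931).
227^483 = 227^(256+128+64+32+2+1) ≡ 1596 (mod 1931).
Check: 1596² = 2547216 ≡ 227 (mod 1931). The two roots are 335 and 1596.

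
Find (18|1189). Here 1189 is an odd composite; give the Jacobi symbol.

-1

Pull out 2: since 1189 ≡ 5 (mod 8), (2/1189) = -1.
Reciprocity: 9 ≡ 1 and 1189 ≡ 1 (mod 4), so (9/1189) = +(1189/9).
Reduce top mod 9: now compute (1/9).
Reached (1/9) = 1. Collecting the sign flips along the way, the symbol is -1.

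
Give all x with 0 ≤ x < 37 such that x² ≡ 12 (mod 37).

37 ≡ 1 (mod 4), so we find a root by search.
Trying successive values, 7² = 49 ≡ 12 (mod 37). The other root is 37 − 7 = 30.

7, 30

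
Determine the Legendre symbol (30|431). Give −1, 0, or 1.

Pull out 2: since 431 ≡ 7 (mod 8), (2/431) = +1.
Reciprocity: 15 ≡ 3 and 431 ≡ 3 (mod 4), so (15/431) = −(431/15).
Reduce top mod 15: now compute (11/15).
Reciprocity: 11 ≡ 3 and 15 ≡ 3 (mod 4), so (11/15) = −(15/11).
Reduce top mod 11: now compute (4/11).
Pull out 2^2: since 11 ≡ 3 (mod 8), (2/11) = -1, so (2/11)^2 = +1.
Reached (1/11) = 1. Collecting the sign flips along the way, the symbol is +1.

1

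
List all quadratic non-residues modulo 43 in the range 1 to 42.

Square k = 1,…,21 (k and 43−k give the same square):
1²=1, 2²=4, 3²=9, 4²=16, 5²=25, 6²=36, 7²≡6, 8²≡21, 9²≡38, 10²≡14, 11²≡35, 12²≡15, 13²≡40, 14²≡24, 15²≡10, 16²≡41, 17²≡31, 18²≡23, 19²≡17, 20²≡13, 21²≡11 (mod 43).
The residues are {1, 4, 6, 9, 10, 11, 13, 14, 15, 16, 17, 21, 23, 24, 25, 31, 35, 36, 38, 40, 41}; the non-residues are the remaining 21 nonzero classes.

2 3 5 7 8 12 18 19 20 22 26 27 28 29 30 32 33 34 37 39 42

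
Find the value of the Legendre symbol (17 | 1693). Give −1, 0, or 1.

-1

Reciprocity: 17 ≡ 1 and 1693 ≡ 1 (mod 4), so (17/1693) = +(1693/17).
Reduce top mod 17: now compute (10/17).
Pull out 2: since 17 ≡ 1 (mod 8), (2/17) = +1.
Reciprocity: 5 ≡ 1 and 17 ≡ 1 (mod 4), so (5/17) = +(17/5).
Reduce top mod 5: now compute (2/5).
Pull out 2: since 5 ≡ 5 (mod 8), (2/5) = -1.
Reached (1/5) = 1. Collecting the sign flips along the way, the symbol is -1.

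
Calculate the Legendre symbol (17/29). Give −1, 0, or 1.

Reciprocity: 17 ≡ 1 and 29 ≡ 1 (mod 4), so (17/29) = +(29/17).
Reduce top mod 17: now compute (12/17).
Pull out 2^2: since 17 ≡ 1 (mod 8), (2/17) = +1, so (2/17)^2 = +1.
Reciprocity: 3 ≡ 3 and 17 ≡ 1 (mod 4), so (3/17) = +(17/3).
Reduce top mod 3: now compute (2/3).
Pull out 2: since 3 ≡ 3 (mod 8), (2/3) = -1.
Reached (1/3) = 1. Collecting the sign flips along the way, the symbol is -1.

-1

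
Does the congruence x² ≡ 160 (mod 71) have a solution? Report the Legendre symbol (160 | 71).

1

First reduce: 160 ≡ 18 (mod 71).
Pull out 2: since 71 ≡ 7 (mod 8), (2/71) = +1.
Reciprocity: 9 ≡ 1 and 71 ≡ 3 (mod 4), so (9/71) = +(71/9).
Reduce top mod 9: now compute (8/9).
Pull out 2^3: since 9 ≡ 1 (mod 8), (2/9) = +1, so (2/9)^3 = +1.
Reached (1/9) = 1. Collecting the sign flips along the way, the symbol is +1.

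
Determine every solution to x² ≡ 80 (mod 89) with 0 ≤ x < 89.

89 ≡ 1 (mod 4), so we find a root by search.
Trying successive values, 13² = 169 ≡ 80 (mod 89). The other root is 89 − 13 = 76.

13, 76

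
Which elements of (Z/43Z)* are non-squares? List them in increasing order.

2, 3, 5, 7, 8, 12, 18, 19, 20, 22, 26, 27, 28, 29, 30, 32, 33, 34, 37, 39, 42

Square k = 1,…,21 (k and 43−k give the same square):
1²=1, 2²=4, 3²=9, 4²=16, 5²=25, 6²=36, 7²≡6, 8²≡21, 9²≡38, 10²≡14, 11²≡35, 12²≡15, 13²≡40, 14²≡24, 15²≡10, 16²≡41, 17²≡31, 18²≡23, 19²≡17, 20²≡13, 21²≡11 (mod 43).
The residues are {1, 4, 6, 9, 10, 11, 13, 14, 15, 16, 17, 21, 23, 24, 25, 31, 35, 36, 38, 40, 41}; the non-residues are the remaining 21 nonzero classes.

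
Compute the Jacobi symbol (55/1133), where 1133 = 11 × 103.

0

Reciprocity: 55 ≡ 3 and 1133 ≡ 1 (mod 4), so (55/1133) = +(1133/55).
Reduce top mod 55: now compute (33/55).
Reciprocity: 33 ≡ 1 and 55 ≡ 3 (mod 4), so (33/55) = +(55/33).
Reduce top mod 33: now compute (22/33).
Pull out 2: since 33 ≡ 1 (mod 8), (2/33) = +1.
Reciprocity: 11 ≡ 3 and 33 ≡ 1 (mod 4), so (11/33) = +(33/11).
Reduce top mod 11: now compute (0/11).
Top reduces to 0: gcd > 1, so the symbol is 0.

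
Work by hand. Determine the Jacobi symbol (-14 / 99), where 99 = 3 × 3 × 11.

-1

First reduce: -14 ≡ 85 (mod 99).
Reciprocity: 85 ≡ 1 and 99 ≡ 3 (mod 4), so (85/99) = +(99/85).
Reduce top mod 85: now compute (14/85).
Pull out 2: since 85 ≡ 5 (mod 8), (2/85) = -1.
Reciprocity: 7 ≡ 3 and 85 ≡ 1 (mod 4), so (7/85) = +(85/7).
Reduce top mod 7: now compute (1/7).
Reached (1/7) = 1. Collecting the sign flips along the way, the symbol is -1.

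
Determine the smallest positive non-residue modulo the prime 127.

(2/127) = +1, so 2 is a residue.
(3/127) = −1, so 3 is the smallest positive non-residue mod 127.

3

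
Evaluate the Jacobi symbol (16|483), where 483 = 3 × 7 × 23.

1

Pull out 2^4: since 483 ≡ 3 (mod 8), (2/483) = -1, so (2/483)^4 = +1.
Reached (1/483) = 1. Collecting the sign flips along the way, the symbol is +1.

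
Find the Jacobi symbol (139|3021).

-1

Reciprocity: 139 ≡ 3 and 3021 ≡ 1 (mod 4), so (139/3021) = +(3021/139).
Reduce top mod 139: now compute (102/139).
Pull out 2: since 139 ≡ 3 (mod 8), (2/139) = -1.
Reciprocity: 51 ≡ 3 and 139 ≡ 3 (mod 4), so (51/139) = −(139/51).
Reduce top mod 51: now compute (37/51).
Reciprocity: 37 ≡ 1 and 51 ≡ 3 (mod 4), so (37/51) = +(51/37).
Reduce top mod 37: now compute (14/37).
Pull out 2: since 37 ≡ 5 (mod 8), (2/37) = -1.
Reciprocity: 7 ≡ 3 and 37 ≡ 1 (mod 4), so (7/37) = +(37/7).
Reduce top mod 7: now compute (2/7).
Pull out 2: since 7 ≡ 7 (mod 8), (2/7) = +1.
Reached (1/7) = 1. Collecting the sign flips along the way, the symbol is -1.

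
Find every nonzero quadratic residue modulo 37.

Square k = 1,…,18 (k and 37−k give the same square):
1²=1, 2²=4, 3²=9, 4²=16, 5²=25, 6²=36, 7²≡12, 8²≡27, 9²≡7, 10²≡26, 11²≡10, 12²≡33, 13²≡21, 14²≡11, 15²≡3, 16²≡34, 17²≡30, 18²≡28 (mod 37).
So the quadratic residues mod 37 are {1, 3, 4, 7, 9, 10, 11, 12, 16, 21, 25, 26, 27, 28, 30, 33, 34, 36}.

1,3,4,7,9,10,11,12,16,21,25,26,27,28,30,33,34,36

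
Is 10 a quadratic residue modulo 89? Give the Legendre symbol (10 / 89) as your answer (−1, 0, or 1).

1

Euler's criterion: (10/89) ≡ 10^44 (mod 89).
10^2 ≡ 11 (mod 89)
10^4 ≡ 32 (mod 89)
10^8 ≡ 45 (mod 89)
10^16 ≡ 67 (mod 89)
10^32 ≡ 39 (mod 89)
10^44 = 10^(32+8+4) ≡ 1 (mod 89).
Result is 1, so (10/89) = 1.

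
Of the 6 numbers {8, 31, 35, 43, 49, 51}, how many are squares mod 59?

(8/59) = -1 → non-residue.
(31/59) = -1 → non-residue.
(35/59) = +1 → QR.
(43/59) = -1 → non-residue.
(49/59) = +1 → QR.
(51/59) = +1 → QR.
Total quadratic residues among the 6: 3.

3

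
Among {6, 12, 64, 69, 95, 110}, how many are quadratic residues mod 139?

(6/139) = +1 → QR.
(12/139) = -1 → non-residue.
(64/139) = +1 → QR.
(69/139) = +1 → QR.
(95/139) = -1 → non-residue.
(110/139) = -1 → non-residue.
Total quadratic residues among the 6: 3.

3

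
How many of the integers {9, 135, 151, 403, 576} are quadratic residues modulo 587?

(9/587) = +1 → QR.
(135/587) = -1 → non-residue.
(151/587) = +1 → QR.
(403/587) = -1 → non-residue.
(576/587) = +1 → QR.
Total quadratic residues among the 5: 3.

3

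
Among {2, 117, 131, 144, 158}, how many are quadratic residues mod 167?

2

(2/167) = +1 → QR.
(117/167) = -1 → non-residue.
(131/167) = -1 → non-residue.
(144/167) = +1 → QR.
(158/167) = -1 → non-residue.
Total quadratic residues among the 5: 2.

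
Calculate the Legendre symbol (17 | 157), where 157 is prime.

1

Reciprocity: 17 ≡ 1 and 157 ≡ 1 (mod 4), so (17/157) = +(157/17).
Reduce top mod 17: now compute (4/17).
Pull out 2^2: since 17 ≡ 1 (mod 8), (2/17) = +1, so (2/17)^2 = +1.
Reached (1/17) = 1. Collecting the sign flips along the way, the symbol is +1.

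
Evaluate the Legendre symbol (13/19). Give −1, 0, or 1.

-1

Reciprocity: 13 ≡ 1 and 19 ≡ 3 (mod 4), so (13/19) = +(19/13).
Reduce top mod 13: now compute (6/13).
Pull out 2: since 13 ≡ 5 (mod 8), (2/13) = -1.
Reciprocity: 3 ≡ 3 and 13 ≡ 1 (mod 4), so (3/13) = +(13/3).
Reduce top mod 3: now compute (1/3).
Reached (1/3) = 1. Collecting the sign flips along the way, the symbol is -1.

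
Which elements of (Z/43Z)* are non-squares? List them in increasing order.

2 3 5 7 8 12 18 19 20 22 26 27 28 29 30 32 33 34 37 39 42

Square k = 1,…,21 (k and 43−k give the same square):
1²=1, 2²=4, 3²=9, 4²=16, 5²=25, 6²=36, 7²≡6, 8²≡21, 9²≡38, 10²≡14, 11²≡35, 12²≡15, 13²≡40, 14²≡24, 15²≡10, 16²≡41, 17²≡31, 18²≡23, 19²≡17, 20²≡13, 21²≡11 (mod 43).
The residues are {1, 4, 6, 9, 10, 11, 13, 14, 15, 16, 17, 21, 23, 24, 25, 31, 35, 36, 38, 40, 41}; the non-residues are the remaining 21 nonzero classes.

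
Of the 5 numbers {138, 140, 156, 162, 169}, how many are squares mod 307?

2

(138/307) = -1 → non-residue.
(140/307) = -1 → non-residue.
(156/307) = +1 → QR.
(162/307) = -1 → non-residue.
(169/307) = +1 → QR.
Total quadratic residues among the 5: 2.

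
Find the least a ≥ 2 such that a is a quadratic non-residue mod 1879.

(2/1879) = +1, so 2 is a residue.
(3/1879) = −1, so 3 is the smallest positive non-residue mod 1879.

3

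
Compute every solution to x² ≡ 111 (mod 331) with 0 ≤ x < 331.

80, 251

Since 331 ≡ 3 (mod 4), a square root of 111 is 111^((331+1)/4) = 111^83 mod 331.
Repeated squaring: 111^2≡74, 111^4≡180, 111^8≡293, 111^16≡120, 111^32≡167, 111^64≡85 (mod 331).
111^83 = 111^(64+16+2+1) ≡ 80 (mod 331).
Check: 80² = 6400 ≡ 111 (mod 331). The two roots are 80 and 251.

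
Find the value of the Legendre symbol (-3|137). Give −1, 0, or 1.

First reduce: -3 ≡ 134 (mod 137).
Pull out 2: since 137 ≡ 1 (mod 8), (2/137) = +1.
Reciprocity: 67 ≡ 3 and 137 ≡ 1 (mod 4), so (67/137) = +(137/67).
Reduce top mod 67: now compute (3/67).
Reciprocity: 3 ≡ 3 and 67 ≡ 3 (mod 4), so (3/67) = −(67/3).
Reduce top mod 3: now compute (1/3).
Reached (1/3) = 1. Collecting the sign flips along the way, the symbol is -1.

-1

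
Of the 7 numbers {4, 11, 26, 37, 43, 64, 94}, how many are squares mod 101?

(4/101) = +1 → QR.
(11/101) = -1 → non-residue.
(26/101) = -1 → non-residue.
(37/101) = +1 → QR.
(43/101) = +1 → QR.
(64/101) = +1 → QR.
(94/101) = -1 → non-residue.
Total quadratic residues among the 7: 4.

4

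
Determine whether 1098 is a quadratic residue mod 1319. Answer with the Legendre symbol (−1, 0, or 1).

-1

Pull out 2: since 1319 ≡ 7 (mod 8), (2/1319) = +1.
Reciprocity: 549 ≡ 1 and 1319 ≡ 3 (mod 4), so (549/1319) = +(1319/549).
Reduce top mod 549: now compute (221/549).
Reciprocity: 221 ≡ 1 and 549 ≡ 1 (mod 4), so (221/549) = +(549/221).
Reduce top mod 221: now compute (107/221).
Reciprocity: 107 ≡ 3 and 221 ≡ 1 (mod 4), so (107/221) = +(221/107).
Reduce top mod 107: now compute (7/107).
Reciprocity: 7 ≡ 3 and 107 ≡ 3 (mod 4), so (7/107) = −(107/7).
Reduce top mod 7: now compute (2/7).
Pull out 2: since 7 ≡ 7 (mod 8), (2/7) = +1.
Reached (1/7) = 1. Collecting the sign flips along the way, the symbol is -1.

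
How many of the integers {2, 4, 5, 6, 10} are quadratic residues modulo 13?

2

(2/13) = -1 → non-residue.
(4/13) = +1 → QR.
(5/13) = -1 → non-residue.
(6/13) = -1 → non-residue.
(10/13) = +1 → QR.
Total quadratic residues among the 5: 2.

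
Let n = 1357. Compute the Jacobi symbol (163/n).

Reciprocity: 163 ≡ 3 and 1357 ≡ 1 (mod 4), so (163/1357) = +(1357/163).
Reduce top mod 163: now compute (53/163).
Reciprocity: 53 ≡ 1 and 163 ≡ 3 (mod 4), so (53/163) = +(163/53).
Reduce top mod 53: now compute (4/53).
Pull out 2^2: since 53 ≡ 5 (mod 8), (2/53) = -1, so (2/53)^2 = +1.
Reached (1/53) = 1. Collecting the sign flips along the way, the symbol is +1.

1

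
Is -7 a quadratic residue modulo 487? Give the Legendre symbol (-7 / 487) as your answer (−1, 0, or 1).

1

First reduce: -7 ≡ 480 (mod 487).
Pull out 2^5: since 487 ≡ 7 (mod 8), (2/487) = +1, so (2/487)^5 = +1.
Reciprocity: 15 ≡ 3 and 487 ≡ 3 (mod 4), so (15/487) = −(487/15).
Reduce top mod 15: now compute (7/15).
Reciprocity: 7 ≡ 3 and 15 ≡ 3 (mod 4), so (7/15) = −(15/7).
Reduce top mod 7: now compute (1/7).
Reached (1/7) = 1. Collecting the sign flips along the way, the symbol is +1.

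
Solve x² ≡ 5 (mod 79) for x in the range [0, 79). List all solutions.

Since 79 ≡ 3 (mod 4), a square root of 5 is 5^((79+1)/4) = 5^20 mod 79.
Repeated squaring: 5^2≡25, 5^4≡72, 5^8≡49, 5^16≡31 (mod 79).
5^20 = 5^(16+4) ≡ 20 (mod 79).
Check: 20² = 400 ≡ 5 (mod 79). The two roots are 20 and 59.

20, 59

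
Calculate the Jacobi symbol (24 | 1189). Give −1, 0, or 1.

-1

Pull out 2^3: since 1189 ≡ 5 (mod 8), (2/1189) = -1, so (2/1189)^3 = -1.
Reciprocity: 3 ≡ 3 and 1189 ≡ 1 (mod 4), so (3/1189) = +(1189/3).
Reduce top mod 3: now compute (1/3).
Reached (1/3) = 1. Collecting the sign flips along the way, the symbol is -1.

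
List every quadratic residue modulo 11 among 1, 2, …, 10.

Square k = 1,…,5 (k and 11−k give the same square):
1²=1, 2²=4, 3²=9, 4²≡5, 5²≡3 (mod 11).
So the quadratic residues mod 11 are {1, 3, 4, 5, 9}.

1,3,4,5,9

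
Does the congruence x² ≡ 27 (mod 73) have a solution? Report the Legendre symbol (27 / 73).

1

Reciprocity: 27 ≡ 3 and 73 ≡ 1 (mod 4), so (27/73) = +(73/27).
Reduce top mod 27: now compute (19/27).
Reciprocity: 19 ≡ 3 and 27 ≡ 3 (mod 4), so (19/27) = −(27/19).
Reduce top mod 19: now compute (8/19).
Pull out 2^3: since 19 ≡ 3 (mod 8), (2/19) = -1, so (2/19)^3 = -1.
Reached (1/19) = 1. Collecting the sign flips along the way, the symbol is +1.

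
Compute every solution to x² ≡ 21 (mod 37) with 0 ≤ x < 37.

37 ≡ 1 (mod 4), so we find a root by search.
Trying successive values, 13² = 169 ≡ 21 (mod 37). The other root is 37 − 13 = 24.

13, 24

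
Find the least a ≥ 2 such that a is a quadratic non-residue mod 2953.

(2/2953) = +1, so 2 is a residue.
(3/2953) = +1, so 3 is a residue.
(4/2953) = +1, so 4 is a residue.
(5/2953) = −1, so 5 is the smallest positive non-residue mod 2953.

5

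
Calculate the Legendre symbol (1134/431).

-1

Euler's criterion: (1134/431) ≡ 272^215 (mod 431).
272^2 ≡ 283 (mod 431)
272^4 ≡ 354 (mod 431)
272^8 ≡ 326 (mod 431)
272^16 ≡ 250 (mod 431)
272^32 ≡ 5 (mod 431)
272^64 ≡ 25 (mod 431)
272^128 ≡ 194 (mod 431)
272^215 = 272^(128+64+16+4+2+1) ≡ 430 (mod 431).
Result is 430 ≡ −1, so (1134/431) = −1.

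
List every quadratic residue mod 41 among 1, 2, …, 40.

1,2,4,5,8,9,10,16,18,20,21,23,25,31,32,33,36,37,39,40

Square k = 1,…,20 (k and 41−k give the same square):
1²=1, 2²=4, 3²=9, 4²=16, 5²=25, 6²=36, 7²≡8, 8²≡23, 9²≡40, 10²≡18, 11²≡39, 12²≡21, 13²≡5, 14²≡32, 15²≡20, 16²≡10, 17²≡2, 18²≡37, 19²≡33, 20²≡31 (mod 41).
So the quadratic residues mod 41 are {1, 2, 4, 5, 8, 9, 10, 16, 18, 20, 21, 23, 25, 31, 32, 33, 36, 37, 39, 40}.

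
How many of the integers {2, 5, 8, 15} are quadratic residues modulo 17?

(2/17) = +1 → QR.
(5/17) = -1 → non-residue.
(8/17) = +1 → QR.
(15/17) = +1 → QR.
Total quadratic residues among the 4: 3.

3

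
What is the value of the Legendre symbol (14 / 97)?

Euler's criterion: (14/97) ≡ 14^48 (mod 97).
14^2 ≡ 2 (mod 97)
14^4 ≡ 4 (mod 97)
14^8 ≡ 16 (mod 97)
14^16 ≡ 62 (mod 97)
14^32 ≡ 61 (mod 97)
14^48 = 14^(32+16) ≡ 96 (mod 97).
Result is 96 ≡ −1, so (14/97) = −1.

-1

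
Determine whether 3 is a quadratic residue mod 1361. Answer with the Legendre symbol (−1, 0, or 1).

-1

Reciprocity: 3 ≡ 3 and 1361 ≡ 1 (mod 4), so (3/1361) = +(1361/3).
Reduce top mod 3: now compute (2/3).
Pull out 2: since 3 ≡ 3 (mod 8), (2/3) = -1.
Reached (1/3) = 1. Collecting the sign flips along the way, the symbol is -1.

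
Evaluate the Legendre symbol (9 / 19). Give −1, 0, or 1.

1

Reciprocity: 9 ≡ 1 and 19 ≡ 3 (mod 4), so (9/19) = +(19/9).
Reduce top mod 9: now compute (1/9).
Reached (1/9) = 1. Collecting the sign flips along the way, the symbol is +1.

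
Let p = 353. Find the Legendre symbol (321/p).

Reciprocity: 321 ≡ 1 and 353 ≡ 1 (mod 4), so (321/353) = +(353/321).
Reduce top mod 321: now compute (32/321).
Pull out 2^5: since 321 ≡ 1 (mod 8), (2/321) = +1, so (2/321)^5 = +1.
Reached (1/321) = 1. Collecting the sign flips along the way, the symbol is +1.

1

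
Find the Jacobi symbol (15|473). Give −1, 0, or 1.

Reciprocity: 15 ≡ 3 and 473 ≡ 1 (mod 4), so (15/473) = +(473/15).
Reduce top mod 15: now compute (8/15).
Pull out 2^3: since 15 ≡ 7 (mod 8), (2/15) = +1, so (2/15)^3 = +1.
Reached (1/15) = 1. Collecting the sign flips along the way, the symbol is +1.

1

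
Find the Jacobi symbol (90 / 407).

-1

Pull out 2: since 407 ≡ 7 (mod 8), (2/407) = +1.
Reciprocity: 45 ≡ 1 and 407 ≡ 3 (mod 4), so (45/407) = +(407/45).
Reduce top mod 45: now compute (2/45).
Pull out 2: since 45 ≡ 5 (mod 8), (2/45) = -1.
Reached (1/45) = 1. Collecting the sign flips along the way, the symbol is -1.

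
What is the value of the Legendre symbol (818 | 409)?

0

First reduce: 818 ≡ 0 (mod 409).
Top reduces to 0: gcd > 1, so the symbol is 0.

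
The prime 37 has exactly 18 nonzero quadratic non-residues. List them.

2,5,6,8,13,14,15,17,18,19,20,22,23,24,29,31,32,35

Square k = 1,…,18 (k and 37−k give the same square):
1²=1, 2²=4, 3²=9, 4²=16, 5²=25, 6²=36, 7²≡12, 8²≡27, 9²≡7, 10²≡26, 11²≡10, 12²≡33, 13²≡21, 14²≡11, 15²≡3, 16²≡34, 17²≡30, 18²≡28 (mod 37).
The residues are {1, 3, 4, 7, 9, 10, 11, 12, 16, 21, 25, 26, 27, 28, 30, 33, 34, 36}; the non-residues are the remaining 18 nonzero classes.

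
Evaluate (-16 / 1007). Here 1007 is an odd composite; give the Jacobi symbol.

-1

First reduce: -16 ≡ 991 (mod 1007).
Reciprocity: 991 ≡ 3 and 1007 ≡ 3 (mod 4), so (991/1007) = −(1007/991).
Reduce top mod 991: now compute (16/991).
Pull out 2^4: since 991 ≡ 7 (mod 8), (2/991) = +1, so (2/991)^4 = +1.
Reached (1/991) = 1. Collecting the sign flips along the way, the symbol is -1.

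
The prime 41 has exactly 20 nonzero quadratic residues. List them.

Square k = 1,…,20 (k and 41−k give the same square):
1²=1, 2²=4, 3²=9, 4²=16, 5²=25, 6²=36, 7²≡8, 8²≡23, 9²≡40, 10²≡18, 11²≡39, 12²≡21, 13²≡5, 14²≡32, 15²≡20, 16²≡10, 17²≡2, 18²≡37, 19²≡33, 20²≡31 (mod 41).
So the quadratic residues mod 41 are {1, 2, 4, 5, 8, 9, 10, 16, 18, 20, 21, 23, 25, 31, 32, 33, 36, 37, 39, 40}.

1 2 4 5 8 9 10 16 18 20 21 23 25 31 32 33 36 37 39 40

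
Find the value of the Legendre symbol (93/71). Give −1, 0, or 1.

Euler's criterion: (93/71) ≡ 22^35 (mod 71).
22^2 ≡ 58 (mod 71)
22^4 ≡ 27 (mod 71)
22^8 ≡ 19 (mod 71)
22^16 ≡ 6 (mod 71)
22^32 ≡ 36 (mod 71)
22^35 = 22^(32+2+1) ≡ 70 (mod 71).
Result is 70 ≡ −1, so (93/71) = −1.

-1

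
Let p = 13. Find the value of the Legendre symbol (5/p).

-1

Euler's criterion: (5/13) ≡ 5^6 (mod 13).
5^2 ≡ 12 (mod 13)
5^4 ≡ 1 (mod 13)
5^6 = 5^(4+2) ≡ 12 (mod 13).
Result is 12 ≡ −1, so (5/13) = −1.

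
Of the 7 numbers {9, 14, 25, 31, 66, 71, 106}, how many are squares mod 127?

(9/127) = +1 → QR.
(14/127) = -1 → non-residue.
(25/127) = +1 → QR.
(31/127) = +1 → QR.
(66/127) = -1 → non-residue.
(71/127) = +1 → QR.
(106/127) = -1 → non-residue.
Total quadratic residues among the 7: 4.

4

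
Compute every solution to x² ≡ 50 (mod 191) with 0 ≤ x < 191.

Since 191 ≡ 3 (mod 4), a square root of 50 is 50^((191+1)/4) = 50^48 mod 191.
Repeated squaring: 50^2≡17, 50^4≡98, 50^8≡54, 50^16≡51, 50^32≡118 (mod 191).
50^48 = 50^(32+16) ≡ 97 (mod 191).
Check: 97² = 9409 ≡ 50 (mod 191). The two roots are 94 and 97.

94, 97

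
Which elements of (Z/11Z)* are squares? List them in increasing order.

Square k = 1,…,5 (k and 11−k give the same square):
1²=1, 2²=4, 3²=9, 4²≡5, 5²≡3 (mod 11).
So the quadratic residues mod 11 are {1, 3, 4, 5, 9}.

1 3 4 5 9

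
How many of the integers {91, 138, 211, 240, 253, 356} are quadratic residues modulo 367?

4

(91/367) = +1 → QR.
(138/367) = -1 → non-residue.
(211/367) = +1 → QR.
(240/367) = +1 → QR.
(253/367) = -1 → non-residue.
(356/367) = +1 → QR.
Total quadratic residues among the 6: 4.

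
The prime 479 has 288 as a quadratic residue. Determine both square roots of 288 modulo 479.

151, 328

Since 479 ≡ 3 (mod 4), a square root of 288 is 288^((479+1)/4) = 288^120 mod 479.
Repeated squaring: 288^2≡77, 288^4≡181, 288^8≡189, 288^16≡275, 288^32≡422, 288^64≡375 (mod 479).
288^120 = 288^(64+32+16+8) ≡ 151 (mod 479).
Check: 151² = 22801 ≡ 288 (mod 479). The two roots are 151 and 328.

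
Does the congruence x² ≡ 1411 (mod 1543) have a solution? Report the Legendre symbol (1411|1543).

Reciprocity: 1411 ≡ 3 and 1543 ≡ 3 (mod 4), so (1411/1543) = −(1543/1411).
Reduce top mod 1411: now compute (132/1411).
Pull out 2^2: since 1411 ≡ 3 (mod 8), (2/1411) = -1, so (2/1411)^2 = +1.
Reciprocity: 33 ≡ 1 and 1411 ≡ 3 (mod 4), so (33/1411) = +(1411/33).
Reduce top mod 33: now compute (25/33).
Reciprocity: 25 ≡ 1 and 33 ≡ 1 (mod 4), so (25/33) = +(33/25).
Reduce top mod 25: now compute (8/25).
Pull out 2^3: since 25 ≡ 1 (mod 8), (2/25) = +1, so (2/25)^3 = +1.
Reached (1/25) = 1. Collecting the sign flips along the way, the symbol is -1.

-1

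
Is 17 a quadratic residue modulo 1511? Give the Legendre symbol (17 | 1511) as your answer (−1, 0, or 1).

Reciprocity: 17 ≡ 1 and 1511 ≡ 3 (mod 4), so (17/1511) = +(1511/17).
Reduce top mod 17: now compute (15/17).
Reciprocity: 15 ≡ 3 and 17 ≡ 1 (mod 4), so (15/17) = +(17/15).
Reduce top mod 15: now compute (2/15).
Pull out 2: since 15 ≡ 7 (mod 8), (2/15) = +1.
Reached (1/15) = 1. Collecting the sign flips along the way, the symbol is +1.

1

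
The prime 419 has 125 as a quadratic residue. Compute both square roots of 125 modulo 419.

205, 214

Since 419 ≡ 3 (mod 4), a square root of 125 is 125^((419+1)/4) = 125^105 mod 419.
Repeated squaring: 125^2≡122, 125^4≡219, 125^8≡195, 125^16≡315, 125^32≡341, 125^64≡218 (mod 419).
125^105 = 125^(64+32+8+1) ≡ 205 (mod 419).
Check: 205² = 42025 ≡ 125 (mod 419). The two roots are 205 and 214.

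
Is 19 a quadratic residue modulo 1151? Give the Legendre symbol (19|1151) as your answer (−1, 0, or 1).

Reciprocity: 19 ≡ 3 and 1151 ≡ 3 (mod 4), so (19/1151) = −(1151/19).
Reduce top mod 19: now compute (11/19).
Reciprocity: 11 ≡ 3 and 19 ≡ 3 (mod 4), so (11/19) = −(19/11).
Reduce top mod 11: now compute (8/11).
Pull out 2^3: since 11 ≡ 3 (mod 8), (2/11) = -1, so (2/11)^3 = -1.
Reached (1/11) = 1. Collecting the sign flips along the way, the symbol is -1.

-1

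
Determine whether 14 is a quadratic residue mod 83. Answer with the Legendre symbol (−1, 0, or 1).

Euler's criterion: (14/83) ≡ 14^41 (mod 83).
14^2 ≡ 30 (mod 83)
14^4 ≡ 70 (mod 83)
14^8 ≡ 3 (mod 83)
14^16 ≡ 9 (mod 83)
14^32 ≡ 81 (mod 83)
14^41 = 14^(32+8+1) ≡ 82 (mod 83).
Result is 82 ≡ −1, so (14/83) = −1.

-1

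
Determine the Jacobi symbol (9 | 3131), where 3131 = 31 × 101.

Reciprocity: 9 ≡ 1 and 3131 ≡ 3 (mod 4), so (9/3131) = +(3131/9).
Reduce top mod 9: now compute (8/9).
Pull out 2^3: since 9 ≡ 1 (mod 8), (2/9) = +1, so (2/9)^3 = +1.
Reached (1/9) = 1. Collecting the sign flips along the way, the symbol is +1.

1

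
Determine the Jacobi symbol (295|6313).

Reciprocity: 295 ≡ 3 and 6313 ≡ 1 (mod 4), so (295/6313) = +(6313/295).
Reduce top mod 295: now compute (118/295).
Pull out 2: since 295 ≡ 7 (mod 8), (2/295) = +1.
Reciprocity: 59 ≡ 3 and 295 ≡ 3 (mod 4), so (59/295) = −(295/59).
Reduce top mod 59: now compute (0/59).
Top reduces to 0: gcd > 1, so the symbol is 0.

0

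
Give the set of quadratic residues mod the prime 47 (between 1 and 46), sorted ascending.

1, 2, 3, 4, 6, 7, 8, 9, 12, 14, 16, 17, 18, 21, 24, 25, 27, 28, 32, 34, 36, 37, 42

Square k = 1,…,23 (k and 47−k give the same square):
1²=1, 2²=4, 3²=9, 4²=16, 5²=25, 6²=36, 7²≡2, 8²≡17, 9²≡34, 10²≡6, 11²≡27, 12²≡3, 13²≡28, 14²≡8, 15²≡37, 16²≡21, 17²≡7, 18²≡42, 19²≡32, 20²≡24, 21²≡18, 22²≡14, 23²≡12 (mod 47).
So the quadratic residues mod 47 are {1, 2, 3, 4, 6, 7, 8, 9, 12, 14, 16, 17, 18, 21, 24, 25, 27, 28, 32, 34, 36, 37, 42}.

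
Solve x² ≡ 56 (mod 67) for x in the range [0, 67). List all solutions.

18, 49

Since 67 ≡ 3 (mod 4), a square root of 56 is 56^((67+1)/4) = 56^17 mod 67.
Repeated squaring: 56^2≡54, 56^4≡35, 56^8≡19, 56^16≡26 (mod 67).
56^17 = 56^(16+1) ≡ 49 (mod 67).
Check: 49² = 2401 ≡ 56 (mod 67). The two roots are 18 and 49.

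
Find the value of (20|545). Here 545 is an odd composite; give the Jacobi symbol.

Pull out 2^2: since 545 ≡ 1 (mod 8), (2/545) = +1, so (2/545)^2 = +1.
Reciprocity: 5 ≡ 1 and 545 ≡ 1 (mod 4), so (5/545) = +(545/5).
Reduce top mod 5: now compute (0/5).
Top reduces to 0: gcd > 1, so the symbol is 0.

0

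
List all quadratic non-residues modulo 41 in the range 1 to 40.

Square k = 1,…,20 (k and 41−k give the same square):
1²=1, 2²=4, 3²=9, 4²=16, 5²=25, 6²=36, 7²≡8, 8²≡23, 9²≡40, 10²≡18, 11²≡39, 12²≡21, 13²≡5, 14²≡32, 15²≡20, 16²≡10, 17²≡2, 18²≡37, 19²≡33, 20²≡31 (mod 41).
The residues are {1, 2, 4, 5, 8, 9, 10, 16, 18, 20, 21, 23, 25, 31, 32, 33, 36, 37, 39, 40}; the non-residues are the remaining 20 nonzero classes.

3, 6, 7, 11, 12, 13, 14, 15, 17, 19, 22, 24, 26, 27, 28, 29, 30, 34, 35, 38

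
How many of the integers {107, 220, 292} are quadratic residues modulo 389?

2

(107/389) = -1 → non-residue.
(220/389) = +1 → QR.
(292/389) = +1 → QR.
Total quadratic residues among the 3: 2.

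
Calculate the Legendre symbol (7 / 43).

Reciprocity: 7 ≡ 3 and 43 ≡ 3 (mod 4), so (7/43) = −(43/7).
Reduce top mod 7: now compute (1/7).
Reached (1/7) = 1. Collecting the sign flips along the way, the symbol is -1.

-1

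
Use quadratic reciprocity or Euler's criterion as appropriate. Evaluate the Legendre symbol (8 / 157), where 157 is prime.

-1

Euler's criterion: (8/157) ≡ 8^78 (mod 157).
8^2 ≡ 64 (mod 157)
8^4 ≡ 14 (mod 157)
8^8 ≡ 39 (mod 157)
8^16 ≡ 108 (mod 157)
8^32 ≡ 46 (mod 157)
8^64 ≡ 75 (mod 157)
8^78 = 8^(64+8+4+2) ≡ 156 (mod 157).
Result is 156 ≡ −1, so (8/157) = −1.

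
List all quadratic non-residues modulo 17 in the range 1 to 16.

3 5 6 7 10 11 12 14

Square k = 1,…,8 (k and 17−k give the same square):
1²=1, 2²=4, 3²=9, 4²=16, 5²≡8, 6²≡2, 7²≡15, 8²≡13 (mod 17).
The residues are {1, 2, 4, 8, 9, 13, 15, 16}; the non-residues are the remaining 8 nonzero classes.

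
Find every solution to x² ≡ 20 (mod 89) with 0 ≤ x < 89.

89 ≡ 1 (mod 4), so we find a root by search.
Trying successive values, 38² = 1444 ≡ 20 (mod 89). The other root is 89 − 38 = 51.

38, 51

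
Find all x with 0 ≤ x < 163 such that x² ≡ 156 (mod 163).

51, 112

Since 163 ≡ 3 (mod 4), a square root of 156 is 156^((163+1)/4) = 156^41 mod 163.
Repeated squaring: 156^2≡49, 156^4≡119, 156^8≡143, 156^16≡74, 156^32≡97 (mod 163).
156^41 = 156^(32+8+1) ≡ 51 (mod 163).
Check: 51² = 2601 ≡ 156 (mod 163). The two roots are 51 and 112.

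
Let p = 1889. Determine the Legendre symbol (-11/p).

-1

First reduce: -11 ≡ 1878 (mod 1889).
Pull out 2: since 1889 ≡ 1 (mod 8), (2/1889) = +1.
Reciprocity: 939 ≡ 3 and 1889 ≡ 1 (mod 4), so (939/1889) = +(1889/939).
Reduce top mod 939: now compute (11/939).
Reciprocity: 11 ≡ 3 and 939 ≡ 3 (mod 4), so (11/939) = −(939/11).
Reduce top mod 11: now compute (4/11).
Pull out 2^2: since 11 ≡ 3 (mod 8), (2/11) = -1, so (2/11)^2 = +1.
Reached (1/11) = 1. Collecting the sign flips along the way, the symbol is -1.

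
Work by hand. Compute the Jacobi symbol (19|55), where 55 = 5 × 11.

Reciprocity: 19 ≡ 3 and 55 ≡ 3 (mod 4), so (19/55) = −(55/19).
Reduce top mod 19: now compute (17/19).
Reciprocity: 17 ≡ 1 and 19 ≡ 3 (mod 4), so (17/19) = +(19/17).
Reduce top mod 17: now compute (2/17).
Pull out 2: since 17 ≡ 1 (mod 8), (2/17) = +1.
Reached (1/17) = 1. Collecting the sign flips along the way, the symbol is -1.

-1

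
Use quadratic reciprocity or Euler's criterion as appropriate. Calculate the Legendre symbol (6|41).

-1

Pull out 2: since 41 ≡ 1 (mod 8), (2/41) = +1.
Reciprocity: 3 ≡ 3 and 41 ≡ 1 (mod 4), so (3/41) = +(41/3).
Reduce top mod 3: now compute (2/3).
Pull out 2: since 3 ≡ 3 (mod 8), (2/3) = -1.
Reached (1/3) = 1. Collecting the sign flips along the way, the symbol is -1.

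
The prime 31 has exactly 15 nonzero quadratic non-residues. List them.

Square k = 1,…,15 (k and 31−k give the same square):
1²=1, 2²=4, 3²=9, 4²=16, 5²=25, 6²≡5, 7²≡18, 8²≡2, 9²≡19, 10²≡7, 11²≡28, 12²≡20, 13²≡14, 14²≡10, 15²≡8 (mod 31).
The residues are {1, 2, 4, 5, 7, 8, 9, 10, 14, 16, 18, 19, 20, 25, 28}; the non-residues are the remaining 15 nonzero classes.

3, 6, 11, 12, 13, 15, 17, 21, 22, 23, 24, 26, 27, 29, 30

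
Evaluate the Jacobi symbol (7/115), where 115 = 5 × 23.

Reciprocity: 7 ≡ 3 and 115 ≡ 3 (mod 4), so (7/115) = −(115/7).
Reduce top mod 7: now compute (3/7).
Reciprocity: 3 ≡ 3 and 7 ≡ 3 (mod 4), so (3/7) = −(7/3).
Reduce top mod 3: now compute (1/3).
Reached (1/3) = 1. Collecting the sign flips along the way, the symbol is +1.

1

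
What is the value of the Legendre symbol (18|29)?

Pull out 2: since 29 ≡ 5 (mod 8), (2/29) = -1.
Reciprocity: 9 ≡ 1 and 29 ≡ 1 (mod 4), so (9/29) = +(29/9).
Reduce top mod 9: now compute (2/9).
Pull out 2: since 9 ≡ 1 (mod 8), (2/9) = +1.
Reached (1/9) = 1. Collecting the sign flips along the way, the symbol is -1.

-1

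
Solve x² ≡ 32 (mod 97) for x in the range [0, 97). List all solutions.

97 ≡ 1 (mod 4), so we find a root by search.
Trying successive values, 41² = 1681 ≡ 32 (mod 97). The other root is 97 − 41 = 56.

41, 56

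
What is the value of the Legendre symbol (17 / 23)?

-1

Euler's criterion: (17/23) ≡ 17^11 (mod 23).
17^2 ≡ 13 (mod 23)
17^4 ≡ 8 (mod 23)
17^8 ≡ 18 (mod 23)
17^11 = 17^(8+2+1) ≡ 22 (mod 23).
Result is 22 ≡ −1, so (17/23) = −1.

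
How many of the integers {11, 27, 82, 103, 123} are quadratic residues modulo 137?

(11/137) = +1 → QR.
(27/137) = -1 → non-residue.
(82/137) = -1 → non-residue.
(103/137) = +1 → QR.
(123/137) = +1 → QR.
Total quadratic residues among the 5: 3.

3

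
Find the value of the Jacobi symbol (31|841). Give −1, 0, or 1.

Reciprocity: 31 ≡ 3 and 841 ≡ 1 (mod 4), so (31/841) = +(841/31).
Reduce top mod 31: now compute (4/31).
Pull out 2^2: since 31 ≡ 7 (mod 8), (2/31) = +1, so (2/31)^2 = +1.
Reached (1/31) = 1. Collecting the sign flips along the way, the symbol is +1.

1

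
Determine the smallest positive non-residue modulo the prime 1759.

3

(2/1759) = +1, so 2 is a residue.
(3/1759) = −1, so 3 is the smallest positive non-residue mod 1759.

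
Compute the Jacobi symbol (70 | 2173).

Pull out 2: since 2173 ≡ 5 (mod 8), (2/2173) = -1.
Reciprocity: 35 ≡ 3 and 2173 ≡ 1 (mod 4), so (35/2173) = +(2173/35).
Reduce top mod 35: now compute (3/35).
Reciprocity: 3 ≡ 3 and 35 ≡ 3 (mod 4), so (3/35) = −(35/3).
Reduce top mod 3: now compute (2/3).
Pull out 2: since 3 ≡ 3 (mod 8), (2/3) = -1.
Reached (1/3) = 1. Collecting the sign flips along the way, the symbol is -1.

-1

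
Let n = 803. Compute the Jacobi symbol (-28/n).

-1

First reduce: -28 ≡ 775 (mod 803).
Reciprocity: 775 ≡ 3 and 803 ≡ 3 (mod 4), so (775/803) = −(803/775).
Reduce top mod 775: now compute (28/775).
Pull out 2^2: since 775 ≡ 7 (mod 8), (2/775) = +1, so (2/775)^2 = +1.
Reciprocity: 7 ≡ 3 and 775 ≡ 3 (mod 4), so (7/775) = −(775/7).
Reduce top mod 7: now compute (5/7).
Reciprocity: 5 ≡ 1 and 7 ≡ 3 (mod 4), so (5/7) = +(7/5).
Reduce top mod 5: now compute (2/5).
Pull out 2: since 5 ≡ 5 (mod 8), (2/5) = -1.
Reached (1/5) = 1. Collecting the sign flips along the way, the symbol is -1.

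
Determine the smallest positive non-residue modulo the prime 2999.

(2/2999) = +1, so 2 is a residue.
(3/2999) = +1, so 3 is a residue.
(4/2999) = +1, so 4 is a residue.
(5/2999) = +1, so 5 is a residue.
(6/2999) = +1, so 6 is a residue.
(7/2999) = +1, so 7 is a residue.
(8/2999) = +1, so 8 is a residue.
(9/2999) = +1, so 9 is a residue.
(10/2999) = +1, so 10 is a residue.
(11/2999) = +1, so 11 is a residue.
(12/2999) = +1, so 12 is a residue.
(13/2999) = +1, so 13 is a residue.
(14/2999) = +1, so 14 is a residue.
(15/2999) = +1, so 15 is a residue.
(16/2999) = +1, so 16 is a residue.
(17/2999) = −1, so 17 is the smallest positive non-residue mod 2999.

17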